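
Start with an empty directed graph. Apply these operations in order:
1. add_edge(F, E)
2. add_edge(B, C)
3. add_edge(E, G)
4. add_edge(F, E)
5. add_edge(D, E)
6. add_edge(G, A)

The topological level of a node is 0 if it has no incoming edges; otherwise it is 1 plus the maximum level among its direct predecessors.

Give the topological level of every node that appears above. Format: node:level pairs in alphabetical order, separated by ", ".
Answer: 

Op 1: add_edge(F, E). Edges now: 1
Op 2: add_edge(B, C). Edges now: 2
Op 3: add_edge(E, G). Edges now: 3
Op 4: add_edge(F, E) (duplicate, no change). Edges now: 3
Op 5: add_edge(D, E). Edges now: 4
Op 6: add_edge(G, A). Edges now: 5
Compute levels (Kahn BFS):
  sources (in-degree 0): B, D, F
  process B: level=0
    B->C: in-degree(C)=0, level(C)=1, enqueue
  process D: level=0
    D->E: in-degree(E)=1, level(E)>=1
  process F: level=0
    F->E: in-degree(E)=0, level(E)=1, enqueue
  process C: level=1
  process E: level=1
    E->G: in-degree(G)=0, level(G)=2, enqueue
  process G: level=2
    G->A: in-degree(A)=0, level(A)=3, enqueue
  process A: level=3
All levels: A:3, B:0, C:1, D:0, E:1, F:0, G:2

Answer: A:3, B:0, C:1, D:0, E:1, F:0, G:2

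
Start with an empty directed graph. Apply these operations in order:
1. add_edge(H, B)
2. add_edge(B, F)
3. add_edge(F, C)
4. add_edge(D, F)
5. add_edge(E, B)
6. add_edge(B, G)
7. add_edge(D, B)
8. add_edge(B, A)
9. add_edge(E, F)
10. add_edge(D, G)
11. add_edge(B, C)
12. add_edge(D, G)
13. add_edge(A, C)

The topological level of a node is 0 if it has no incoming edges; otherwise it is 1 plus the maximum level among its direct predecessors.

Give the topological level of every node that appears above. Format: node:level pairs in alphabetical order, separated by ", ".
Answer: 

Op 1: add_edge(H, B). Edges now: 1
Op 2: add_edge(B, F). Edges now: 2
Op 3: add_edge(F, C). Edges now: 3
Op 4: add_edge(D, F). Edges now: 4
Op 5: add_edge(E, B). Edges now: 5
Op 6: add_edge(B, G). Edges now: 6
Op 7: add_edge(D, B). Edges now: 7
Op 8: add_edge(B, A). Edges now: 8
Op 9: add_edge(E, F). Edges now: 9
Op 10: add_edge(D, G). Edges now: 10
Op 11: add_edge(B, C). Edges now: 11
Op 12: add_edge(D, G) (duplicate, no change). Edges now: 11
Op 13: add_edge(A, C). Edges now: 12
Compute levels (Kahn BFS):
  sources (in-degree 0): D, E, H
  process D: level=0
    D->B: in-degree(B)=2, level(B)>=1
    D->F: in-degree(F)=2, level(F)>=1
    D->G: in-degree(G)=1, level(G)>=1
  process E: level=0
    E->B: in-degree(B)=1, level(B)>=1
    E->F: in-degree(F)=1, level(F)>=1
  process H: level=0
    H->B: in-degree(B)=0, level(B)=1, enqueue
  process B: level=1
    B->A: in-degree(A)=0, level(A)=2, enqueue
    B->C: in-degree(C)=2, level(C)>=2
    B->F: in-degree(F)=0, level(F)=2, enqueue
    B->G: in-degree(G)=0, level(G)=2, enqueue
  process A: level=2
    A->C: in-degree(C)=1, level(C)>=3
  process F: level=2
    F->C: in-degree(C)=0, level(C)=3, enqueue
  process G: level=2
  process C: level=3
All levels: A:2, B:1, C:3, D:0, E:0, F:2, G:2, H:0

Answer: A:2, B:1, C:3, D:0, E:0, F:2, G:2, H:0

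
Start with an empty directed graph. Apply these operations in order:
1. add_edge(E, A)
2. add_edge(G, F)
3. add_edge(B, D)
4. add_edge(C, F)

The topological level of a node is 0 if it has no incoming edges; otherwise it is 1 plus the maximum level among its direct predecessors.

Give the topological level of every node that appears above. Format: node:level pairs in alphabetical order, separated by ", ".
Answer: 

Answer: A:1, B:0, C:0, D:1, E:0, F:1, G:0

Derivation:
Op 1: add_edge(E, A). Edges now: 1
Op 2: add_edge(G, F). Edges now: 2
Op 3: add_edge(B, D). Edges now: 3
Op 4: add_edge(C, F). Edges now: 4
Compute levels (Kahn BFS):
  sources (in-degree 0): B, C, E, G
  process B: level=0
    B->D: in-degree(D)=0, level(D)=1, enqueue
  process C: level=0
    C->F: in-degree(F)=1, level(F)>=1
  process E: level=0
    E->A: in-degree(A)=0, level(A)=1, enqueue
  process G: level=0
    G->F: in-degree(F)=0, level(F)=1, enqueue
  process D: level=1
  process A: level=1
  process F: level=1
All levels: A:1, B:0, C:0, D:1, E:0, F:1, G:0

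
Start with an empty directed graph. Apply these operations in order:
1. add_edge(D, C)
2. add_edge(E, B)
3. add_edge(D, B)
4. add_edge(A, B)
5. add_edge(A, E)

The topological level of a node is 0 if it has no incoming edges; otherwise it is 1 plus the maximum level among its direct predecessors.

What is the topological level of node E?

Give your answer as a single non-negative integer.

Op 1: add_edge(D, C). Edges now: 1
Op 2: add_edge(E, B). Edges now: 2
Op 3: add_edge(D, B). Edges now: 3
Op 4: add_edge(A, B). Edges now: 4
Op 5: add_edge(A, E). Edges now: 5
Compute levels (Kahn BFS):
  sources (in-degree 0): A, D
  process A: level=0
    A->B: in-degree(B)=2, level(B)>=1
    A->E: in-degree(E)=0, level(E)=1, enqueue
  process D: level=0
    D->B: in-degree(B)=1, level(B)>=1
    D->C: in-degree(C)=0, level(C)=1, enqueue
  process E: level=1
    E->B: in-degree(B)=0, level(B)=2, enqueue
  process C: level=1
  process B: level=2
All levels: A:0, B:2, C:1, D:0, E:1
level(E) = 1

Answer: 1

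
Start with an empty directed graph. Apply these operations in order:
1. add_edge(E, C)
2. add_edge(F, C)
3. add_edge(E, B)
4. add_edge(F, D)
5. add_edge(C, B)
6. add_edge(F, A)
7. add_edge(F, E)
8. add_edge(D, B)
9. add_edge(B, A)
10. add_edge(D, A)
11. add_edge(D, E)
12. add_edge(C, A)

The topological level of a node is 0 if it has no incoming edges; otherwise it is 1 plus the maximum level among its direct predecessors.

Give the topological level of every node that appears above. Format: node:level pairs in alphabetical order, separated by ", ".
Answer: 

Op 1: add_edge(E, C). Edges now: 1
Op 2: add_edge(F, C). Edges now: 2
Op 3: add_edge(E, B). Edges now: 3
Op 4: add_edge(F, D). Edges now: 4
Op 5: add_edge(C, B). Edges now: 5
Op 6: add_edge(F, A). Edges now: 6
Op 7: add_edge(F, E). Edges now: 7
Op 8: add_edge(D, B). Edges now: 8
Op 9: add_edge(B, A). Edges now: 9
Op 10: add_edge(D, A). Edges now: 10
Op 11: add_edge(D, E). Edges now: 11
Op 12: add_edge(C, A). Edges now: 12
Compute levels (Kahn BFS):
  sources (in-degree 0): F
  process F: level=0
    F->A: in-degree(A)=3, level(A)>=1
    F->C: in-degree(C)=1, level(C)>=1
    F->D: in-degree(D)=0, level(D)=1, enqueue
    F->E: in-degree(E)=1, level(E)>=1
  process D: level=1
    D->A: in-degree(A)=2, level(A)>=2
    D->B: in-degree(B)=2, level(B)>=2
    D->E: in-degree(E)=0, level(E)=2, enqueue
  process E: level=2
    E->B: in-degree(B)=1, level(B)>=3
    E->C: in-degree(C)=0, level(C)=3, enqueue
  process C: level=3
    C->A: in-degree(A)=1, level(A)>=4
    C->B: in-degree(B)=0, level(B)=4, enqueue
  process B: level=4
    B->A: in-degree(A)=0, level(A)=5, enqueue
  process A: level=5
All levels: A:5, B:4, C:3, D:1, E:2, F:0

Answer: A:5, B:4, C:3, D:1, E:2, F:0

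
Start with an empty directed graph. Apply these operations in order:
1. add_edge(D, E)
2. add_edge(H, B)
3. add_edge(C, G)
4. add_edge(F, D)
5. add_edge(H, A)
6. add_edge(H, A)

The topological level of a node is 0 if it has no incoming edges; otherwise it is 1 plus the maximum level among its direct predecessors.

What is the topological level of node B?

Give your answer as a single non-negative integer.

Answer: 1

Derivation:
Op 1: add_edge(D, E). Edges now: 1
Op 2: add_edge(H, B). Edges now: 2
Op 3: add_edge(C, G). Edges now: 3
Op 4: add_edge(F, D). Edges now: 4
Op 5: add_edge(H, A). Edges now: 5
Op 6: add_edge(H, A) (duplicate, no change). Edges now: 5
Compute levels (Kahn BFS):
  sources (in-degree 0): C, F, H
  process C: level=0
    C->G: in-degree(G)=0, level(G)=1, enqueue
  process F: level=0
    F->D: in-degree(D)=0, level(D)=1, enqueue
  process H: level=0
    H->A: in-degree(A)=0, level(A)=1, enqueue
    H->B: in-degree(B)=0, level(B)=1, enqueue
  process G: level=1
  process D: level=1
    D->E: in-degree(E)=0, level(E)=2, enqueue
  process A: level=1
  process B: level=1
  process E: level=2
All levels: A:1, B:1, C:0, D:1, E:2, F:0, G:1, H:0
level(B) = 1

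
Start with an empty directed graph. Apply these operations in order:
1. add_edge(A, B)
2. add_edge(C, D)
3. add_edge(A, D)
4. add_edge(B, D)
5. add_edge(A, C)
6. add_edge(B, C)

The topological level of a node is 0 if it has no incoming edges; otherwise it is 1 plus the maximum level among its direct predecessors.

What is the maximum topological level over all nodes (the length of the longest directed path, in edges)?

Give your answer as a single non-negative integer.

Op 1: add_edge(A, B). Edges now: 1
Op 2: add_edge(C, D). Edges now: 2
Op 3: add_edge(A, D). Edges now: 3
Op 4: add_edge(B, D). Edges now: 4
Op 5: add_edge(A, C). Edges now: 5
Op 6: add_edge(B, C). Edges now: 6
Compute levels (Kahn BFS):
  sources (in-degree 0): A
  process A: level=0
    A->B: in-degree(B)=0, level(B)=1, enqueue
    A->C: in-degree(C)=1, level(C)>=1
    A->D: in-degree(D)=2, level(D)>=1
  process B: level=1
    B->C: in-degree(C)=0, level(C)=2, enqueue
    B->D: in-degree(D)=1, level(D)>=2
  process C: level=2
    C->D: in-degree(D)=0, level(D)=3, enqueue
  process D: level=3
All levels: A:0, B:1, C:2, D:3
max level = 3

Answer: 3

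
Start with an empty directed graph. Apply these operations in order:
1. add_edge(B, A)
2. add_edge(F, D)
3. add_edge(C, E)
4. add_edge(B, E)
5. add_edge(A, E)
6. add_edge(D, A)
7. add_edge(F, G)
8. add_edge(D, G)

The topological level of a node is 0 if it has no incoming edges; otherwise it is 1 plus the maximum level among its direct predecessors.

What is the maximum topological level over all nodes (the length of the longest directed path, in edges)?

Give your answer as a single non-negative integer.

Answer: 3

Derivation:
Op 1: add_edge(B, A). Edges now: 1
Op 2: add_edge(F, D). Edges now: 2
Op 3: add_edge(C, E). Edges now: 3
Op 4: add_edge(B, E). Edges now: 4
Op 5: add_edge(A, E). Edges now: 5
Op 6: add_edge(D, A). Edges now: 6
Op 7: add_edge(F, G). Edges now: 7
Op 8: add_edge(D, G). Edges now: 8
Compute levels (Kahn BFS):
  sources (in-degree 0): B, C, F
  process B: level=0
    B->A: in-degree(A)=1, level(A)>=1
    B->E: in-degree(E)=2, level(E)>=1
  process C: level=0
    C->E: in-degree(E)=1, level(E)>=1
  process F: level=0
    F->D: in-degree(D)=0, level(D)=1, enqueue
    F->G: in-degree(G)=1, level(G)>=1
  process D: level=1
    D->A: in-degree(A)=0, level(A)=2, enqueue
    D->G: in-degree(G)=0, level(G)=2, enqueue
  process A: level=2
    A->E: in-degree(E)=0, level(E)=3, enqueue
  process G: level=2
  process E: level=3
All levels: A:2, B:0, C:0, D:1, E:3, F:0, G:2
max level = 3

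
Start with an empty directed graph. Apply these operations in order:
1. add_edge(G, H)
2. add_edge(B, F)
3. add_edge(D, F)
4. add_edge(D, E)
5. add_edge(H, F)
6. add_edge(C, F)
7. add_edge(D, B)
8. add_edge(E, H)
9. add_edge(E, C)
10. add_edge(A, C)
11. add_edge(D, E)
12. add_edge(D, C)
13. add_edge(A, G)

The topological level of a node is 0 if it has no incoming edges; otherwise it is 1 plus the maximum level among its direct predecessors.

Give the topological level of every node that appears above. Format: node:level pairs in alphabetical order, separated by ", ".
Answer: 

Op 1: add_edge(G, H). Edges now: 1
Op 2: add_edge(B, F). Edges now: 2
Op 3: add_edge(D, F). Edges now: 3
Op 4: add_edge(D, E). Edges now: 4
Op 5: add_edge(H, F). Edges now: 5
Op 6: add_edge(C, F). Edges now: 6
Op 7: add_edge(D, B). Edges now: 7
Op 8: add_edge(E, H). Edges now: 8
Op 9: add_edge(E, C). Edges now: 9
Op 10: add_edge(A, C). Edges now: 10
Op 11: add_edge(D, E) (duplicate, no change). Edges now: 10
Op 12: add_edge(D, C). Edges now: 11
Op 13: add_edge(A, G). Edges now: 12
Compute levels (Kahn BFS):
  sources (in-degree 0): A, D
  process A: level=0
    A->C: in-degree(C)=2, level(C)>=1
    A->G: in-degree(G)=0, level(G)=1, enqueue
  process D: level=0
    D->B: in-degree(B)=0, level(B)=1, enqueue
    D->C: in-degree(C)=1, level(C)>=1
    D->E: in-degree(E)=0, level(E)=1, enqueue
    D->F: in-degree(F)=3, level(F)>=1
  process G: level=1
    G->H: in-degree(H)=1, level(H)>=2
  process B: level=1
    B->F: in-degree(F)=2, level(F)>=2
  process E: level=1
    E->C: in-degree(C)=0, level(C)=2, enqueue
    E->H: in-degree(H)=0, level(H)=2, enqueue
  process C: level=2
    C->F: in-degree(F)=1, level(F)>=3
  process H: level=2
    H->F: in-degree(F)=0, level(F)=3, enqueue
  process F: level=3
All levels: A:0, B:1, C:2, D:0, E:1, F:3, G:1, H:2

Answer: A:0, B:1, C:2, D:0, E:1, F:3, G:1, H:2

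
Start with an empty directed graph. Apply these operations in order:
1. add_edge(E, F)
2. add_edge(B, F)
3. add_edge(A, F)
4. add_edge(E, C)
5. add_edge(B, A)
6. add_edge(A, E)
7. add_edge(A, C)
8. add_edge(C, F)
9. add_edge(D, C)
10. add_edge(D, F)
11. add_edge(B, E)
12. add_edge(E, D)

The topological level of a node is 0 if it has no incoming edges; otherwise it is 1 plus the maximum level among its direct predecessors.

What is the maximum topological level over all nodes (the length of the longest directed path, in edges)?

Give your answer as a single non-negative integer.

Op 1: add_edge(E, F). Edges now: 1
Op 2: add_edge(B, F). Edges now: 2
Op 3: add_edge(A, F). Edges now: 3
Op 4: add_edge(E, C). Edges now: 4
Op 5: add_edge(B, A). Edges now: 5
Op 6: add_edge(A, E). Edges now: 6
Op 7: add_edge(A, C). Edges now: 7
Op 8: add_edge(C, F). Edges now: 8
Op 9: add_edge(D, C). Edges now: 9
Op 10: add_edge(D, F). Edges now: 10
Op 11: add_edge(B, E). Edges now: 11
Op 12: add_edge(E, D). Edges now: 12
Compute levels (Kahn BFS):
  sources (in-degree 0): B
  process B: level=0
    B->A: in-degree(A)=0, level(A)=1, enqueue
    B->E: in-degree(E)=1, level(E)>=1
    B->F: in-degree(F)=4, level(F)>=1
  process A: level=1
    A->C: in-degree(C)=2, level(C)>=2
    A->E: in-degree(E)=0, level(E)=2, enqueue
    A->F: in-degree(F)=3, level(F)>=2
  process E: level=2
    E->C: in-degree(C)=1, level(C)>=3
    E->D: in-degree(D)=0, level(D)=3, enqueue
    E->F: in-degree(F)=2, level(F)>=3
  process D: level=3
    D->C: in-degree(C)=0, level(C)=4, enqueue
    D->F: in-degree(F)=1, level(F)>=4
  process C: level=4
    C->F: in-degree(F)=0, level(F)=5, enqueue
  process F: level=5
All levels: A:1, B:0, C:4, D:3, E:2, F:5
max level = 5

Answer: 5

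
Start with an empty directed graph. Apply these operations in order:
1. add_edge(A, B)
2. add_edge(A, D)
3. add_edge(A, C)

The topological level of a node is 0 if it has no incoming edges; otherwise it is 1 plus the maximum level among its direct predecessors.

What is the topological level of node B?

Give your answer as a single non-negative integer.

Answer: 1

Derivation:
Op 1: add_edge(A, B). Edges now: 1
Op 2: add_edge(A, D). Edges now: 2
Op 3: add_edge(A, C). Edges now: 3
Compute levels (Kahn BFS):
  sources (in-degree 0): A
  process A: level=0
    A->B: in-degree(B)=0, level(B)=1, enqueue
    A->C: in-degree(C)=0, level(C)=1, enqueue
    A->D: in-degree(D)=0, level(D)=1, enqueue
  process B: level=1
  process C: level=1
  process D: level=1
All levels: A:0, B:1, C:1, D:1
level(B) = 1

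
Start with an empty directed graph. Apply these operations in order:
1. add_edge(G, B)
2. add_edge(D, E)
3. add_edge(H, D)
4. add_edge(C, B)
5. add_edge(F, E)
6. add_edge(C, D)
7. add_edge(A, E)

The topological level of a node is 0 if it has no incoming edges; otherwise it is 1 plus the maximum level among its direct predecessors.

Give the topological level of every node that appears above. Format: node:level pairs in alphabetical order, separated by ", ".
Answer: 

Op 1: add_edge(G, B). Edges now: 1
Op 2: add_edge(D, E). Edges now: 2
Op 3: add_edge(H, D). Edges now: 3
Op 4: add_edge(C, B). Edges now: 4
Op 5: add_edge(F, E). Edges now: 5
Op 6: add_edge(C, D). Edges now: 6
Op 7: add_edge(A, E). Edges now: 7
Compute levels (Kahn BFS):
  sources (in-degree 0): A, C, F, G, H
  process A: level=0
    A->E: in-degree(E)=2, level(E)>=1
  process C: level=0
    C->B: in-degree(B)=1, level(B)>=1
    C->D: in-degree(D)=1, level(D)>=1
  process F: level=0
    F->E: in-degree(E)=1, level(E)>=1
  process G: level=0
    G->B: in-degree(B)=0, level(B)=1, enqueue
  process H: level=0
    H->D: in-degree(D)=0, level(D)=1, enqueue
  process B: level=1
  process D: level=1
    D->E: in-degree(E)=0, level(E)=2, enqueue
  process E: level=2
All levels: A:0, B:1, C:0, D:1, E:2, F:0, G:0, H:0

Answer: A:0, B:1, C:0, D:1, E:2, F:0, G:0, H:0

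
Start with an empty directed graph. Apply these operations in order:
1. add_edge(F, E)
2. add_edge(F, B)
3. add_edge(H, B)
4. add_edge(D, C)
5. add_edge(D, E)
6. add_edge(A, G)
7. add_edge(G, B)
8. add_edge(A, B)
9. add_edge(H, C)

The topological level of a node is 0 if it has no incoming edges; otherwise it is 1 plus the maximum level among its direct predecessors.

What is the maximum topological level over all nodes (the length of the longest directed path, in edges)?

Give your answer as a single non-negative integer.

Op 1: add_edge(F, E). Edges now: 1
Op 2: add_edge(F, B). Edges now: 2
Op 3: add_edge(H, B). Edges now: 3
Op 4: add_edge(D, C). Edges now: 4
Op 5: add_edge(D, E). Edges now: 5
Op 6: add_edge(A, G). Edges now: 6
Op 7: add_edge(G, B). Edges now: 7
Op 8: add_edge(A, B). Edges now: 8
Op 9: add_edge(H, C). Edges now: 9
Compute levels (Kahn BFS):
  sources (in-degree 0): A, D, F, H
  process A: level=0
    A->B: in-degree(B)=3, level(B)>=1
    A->G: in-degree(G)=0, level(G)=1, enqueue
  process D: level=0
    D->C: in-degree(C)=1, level(C)>=1
    D->E: in-degree(E)=1, level(E)>=1
  process F: level=0
    F->B: in-degree(B)=2, level(B)>=1
    F->E: in-degree(E)=0, level(E)=1, enqueue
  process H: level=0
    H->B: in-degree(B)=1, level(B)>=1
    H->C: in-degree(C)=0, level(C)=1, enqueue
  process G: level=1
    G->B: in-degree(B)=0, level(B)=2, enqueue
  process E: level=1
  process C: level=1
  process B: level=2
All levels: A:0, B:2, C:1, D:0, E:1, F:0, G:1, H:0
max level = 2

Answer: 2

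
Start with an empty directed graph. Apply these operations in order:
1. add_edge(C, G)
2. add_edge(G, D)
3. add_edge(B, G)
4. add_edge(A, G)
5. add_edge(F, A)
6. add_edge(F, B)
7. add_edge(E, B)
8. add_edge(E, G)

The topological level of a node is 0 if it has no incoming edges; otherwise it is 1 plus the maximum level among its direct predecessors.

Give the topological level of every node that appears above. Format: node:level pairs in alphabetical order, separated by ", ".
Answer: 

Op 1: add_edge(C, G). Edges now: 1
Op 2: add_edge(G, D). Edges now: 2
Op 3: add_edge(B, G). Edges now: 3
Op 4: add_edge(A, G). Edges now: 4
Op 5: add_edge(F, A). Edges now: 5
Op 6: add_edge(F, B). Edges now: 6
Op 7: add_edge(E, B). Edges now: 7
Op 8: add_edge(E, G). Edges now: 8
Compute levels (Kahn BFS):
  sources (in-degree 0): C, E, F
  process C: level=0
    C->G: in-degree(G)=3, level(G)>=1
  process E: level=0
    E->B: in-degree(B)=1, level(B)>=1
    E->G: in-degree(G)=2, level(G)>=1
  process F: level=0
    F->A: in-degree(A)=0, level(A)=1, enqueue
    F->B: in-degree(B)=0, level(B)=1, enqueue
  process A: level=1
    A->G: in-degree(G)=1, level(G)>=2
  process B: level=1
    B->G: in-degree(G)=0, level(G)=2, enqueue
  process G: level=2
    G->D: in-degree(D)=0, level(D)=3, enqueue
  process D: level=3
All levels: A:1, B:1, C:0, D:3, E:0, F:0, G:2

Answer: A:1, B:1, C:0, D:3, E:0, F:0, G:2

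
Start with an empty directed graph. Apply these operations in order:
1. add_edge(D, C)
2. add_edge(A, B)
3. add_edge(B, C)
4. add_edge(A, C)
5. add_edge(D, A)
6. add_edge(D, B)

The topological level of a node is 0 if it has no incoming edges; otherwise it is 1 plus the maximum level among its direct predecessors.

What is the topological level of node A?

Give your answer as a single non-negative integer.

Answer: 1

Derivation:
Op 1: add_edge(D, C). Edges now: 1
Op 2: add_edge(A, B). Edges now: 2
Op 3: add_edge(B, C). Edges now: 3
Op 4: add_edge(A, C). Edges now: 4
Op 5: add_edge(D, A). Edges now: 5
Op 6: add_edge(D, B). Edges now: 6
Compute levels (Kahn BFS):
  sources (in-degree 0): D
  process D: level=0
    D->A: in-degree(A)=0, level(A)=1, enqueue
    D->B: in-degree(B)=1, level(B)>=1
    D->C: in-degree(C)=2, level(C)>=1
  process A: level=1
    A->B: in-degree(B)=0, level(B)=2, enqueue
    A->C: in-degree(C)=1, level(C)>=2
  process B: level=2
    B->C: in-degree(C)=0, level(C)=3, enqueue
  process C: level=3
All levels: A:1, B:2, C:3, D:0
level(A) = 1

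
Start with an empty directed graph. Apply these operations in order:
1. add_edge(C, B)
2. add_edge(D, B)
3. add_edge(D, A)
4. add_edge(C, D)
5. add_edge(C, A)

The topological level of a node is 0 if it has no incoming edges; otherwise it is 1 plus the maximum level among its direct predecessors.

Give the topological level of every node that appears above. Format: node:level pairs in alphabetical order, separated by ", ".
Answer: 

Answer: A:2, B:2, C:0, D:1

Derivation:
Op 1: add_edge(C, B). Edges now: 1
Op 2: add_edge(D, B). Edges now: 2
Op 3: add_edge(D, A). Edges now: 3
Op 4: add_edge(C, D). Edges now: 4
Op 5: add_edge(C, A). Edges now: 5
Compute levels (Kahn BFS):
  sources (in-degree 0): C
  process C: level=0
    C->A: in-degree(A)=1, level(A)>=1
    C->B: in-degree(B)=1, level(B)>=1
    C->D: in-degree(D)=0, level(D)=1, enqueue
  process D: level=1
    D->A: in-degree(A)=0, level(A)=2, enqueue
    D->B: in-degree(B)=0, level(B)=2, enqueue
  process A: level=2
  process B: level=2
All levels: A:2, B:2, C:0, D:1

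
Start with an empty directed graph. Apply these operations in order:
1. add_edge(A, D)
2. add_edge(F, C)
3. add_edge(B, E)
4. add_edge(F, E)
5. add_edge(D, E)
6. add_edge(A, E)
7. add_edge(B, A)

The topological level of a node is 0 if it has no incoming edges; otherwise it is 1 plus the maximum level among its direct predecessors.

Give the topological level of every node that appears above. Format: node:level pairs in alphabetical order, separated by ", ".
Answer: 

Op 1: add_edge(A, D). Edges now: 1
Op 2: add_edge(F, C). Edges now: 2
Op 3: add_edge(B, E). Edges now: 3
Op 4: add_edge(F, E). Edges now: 4
Op 5: add_edge(D, E). Edges now: 5
Op 6: add_edge(A, E). Edges now: 6
Op 7: add_edge(B, A). Edges now: 7
Compute levels (Kahn BFS):
  sources (in-degree 0): B, F
  process B: level=0
    B->A: in-degree(A)=0, level(A)=1, enqueue
    B->E: in-degree(E)=3, level(E)>=1
  process F: level=0
    F->C: in-degree(C)=0, level(C)=1, enqueue
    F->E: in-degree(E)=2, level(E)>=1
  process A: level=1
    A->D: in-degree(D)=0, level(D)=2, enqueue
    A->E: in-degree(E)=1, level(E)>=2
  process C: level=1
  process D: level=2
    D->E: in-degree(E)=0, level(E)=3, enqueue
  process E: level=3
All levels: A:1, B:0, C:1, D:2, E:3, F:0

Answer: A:1, B:0, C:1, D:2, E:3, F:0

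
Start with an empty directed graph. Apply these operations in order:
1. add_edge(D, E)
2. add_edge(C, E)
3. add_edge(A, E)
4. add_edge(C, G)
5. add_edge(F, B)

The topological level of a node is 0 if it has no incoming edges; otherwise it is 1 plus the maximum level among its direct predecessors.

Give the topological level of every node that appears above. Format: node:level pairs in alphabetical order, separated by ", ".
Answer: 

Answer: A:0, B:1, C:0, D:0, E:1, F:0, G:1

Derivation:
Op 1: add_edge(D, E). Edges now: 1
Op 2: add_edge(C, E). Edges now: 2
Op 3: add_edge(A, E). Edges now: 3
Op 4: add_edge(C, G). Edges now: 4
Op 5: add_edge(F, B). Edges now: 5
Compute levels (Kahn BFS):
  sources (in-degree 0): A, C, D, F
  process A: level=0
    A->E: in-degree(E)=2, level(E)>=1
  process C: level=0
    C->E: in-degree(E)=1, level(E)>=1
    C->G: in-degree(G)=0, level(G)=1, enqueue
  process D: level=0
    D->E: in-degree(E)=0, level(E)=1, enqueue
  process F: level=0
    F->B: in-degree(B)=0, level(B)=1, enqueue
  process G: level=1
  process E: level=1
  process B: level=1
All levels: A:0, B:1, C:0, D:0, E:1, F:0, G:1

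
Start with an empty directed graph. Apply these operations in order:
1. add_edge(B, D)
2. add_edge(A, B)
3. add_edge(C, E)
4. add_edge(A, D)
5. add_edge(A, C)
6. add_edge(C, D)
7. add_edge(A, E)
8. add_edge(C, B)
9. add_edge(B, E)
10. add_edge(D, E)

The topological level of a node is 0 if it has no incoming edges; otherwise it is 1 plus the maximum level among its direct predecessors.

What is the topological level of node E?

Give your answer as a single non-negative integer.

Op 1: add_edge(B, D). Edges now: 1
Op 2: add_edge(A, B). Edges now: 2
Op 3: add_edge(C, E). Edges now: 3
Op 4: add_edge(A, D). Edges now: 4
Op 5: add_edge(A, C). Edges now: 5
Op 6: add_edge(C, D). Edges now: 6
Op 7: add_edge(A, E). Edges now: 7
Op 8: add_edge(C, B). Edges now: 8
Op 9: add_edge(B, E). Edges now: 9
Op 10: add_edge(D, E). Edges now: 10
Compute levels (Kahn BFS):
  sources (in-degree 0): A
  process A: level=0
    A->B: in-degree(B)=1, level(B)>=1
    A->C: in-degree(C)=0, level(C)=1, enqueue
    A->D: in-degree(D)=2, level(D)>=1
    A->E: in-degree(E)=3, level(E)>=1
  process C: level=1
    C->B: in-degree(B)=0, level(B)=2, enqueue
    C->D: in-degree(D)=1, level(D)>=2
    C->E: in-degree(E)=2, level(E)>=2
  process B: level=2
    B->D: in-degree(D)=0, level(D)=3, enqueue
    B->E: in-degree(E)=1, level(E)>=3
  process D: level=3
    D->E: in-degree(E)=0, level(E)=4, enqueue
  process E: level=4
All levels: A:0, B:2, C:1, D:3, E:4
level(E) = 4

Answer: 4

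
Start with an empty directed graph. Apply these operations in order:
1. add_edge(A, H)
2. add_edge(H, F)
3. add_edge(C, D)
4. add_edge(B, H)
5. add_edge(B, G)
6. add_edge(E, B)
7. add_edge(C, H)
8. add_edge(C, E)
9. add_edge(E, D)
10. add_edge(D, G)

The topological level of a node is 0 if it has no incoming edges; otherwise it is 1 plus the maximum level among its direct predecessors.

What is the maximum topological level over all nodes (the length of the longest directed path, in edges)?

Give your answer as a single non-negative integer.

Answer: 4

Derivation:
Op 1: add_edge(A, H). Edges now: 1
Op 2: add_edge(H, F). Edges now: 2
Op 3: add_edge(C, D). Edges now: 3
Op 4: add_edge(B, H). Edges now: 4
Op 5: add_edge(B, G). Edges now: 5
Op 6: add_edge(E, B). Edges now: 6
Op 7: add_edge(C, H). Edges now: 7
Op 8: add_edge(C, E). Edges now: 8
Op 9: add_edge(E, D). Edges now: 9
Op 10: add_edge(D, G). Edges now: 10
Compute levels (Kahn BFS):
  sources (in-degree 0): A, C
  process A: level=0
    A->H: in-degree(H)=2, level(H)>=1
  process C: level=0
    C->D: in-degree(D)=1, level(D)>=1
    C->E: in-degree(E)=0, level(E)=1, enqueue
    C->H: in-degree(H)=1, level(H)>=1
  process E: level=1
    E->B: in-degree(B)=0, level(B)=2, enqueue
    E->D: in-degree(D)=0, level(D)=2, enqueue
  process B: level=2
    B->G: in-degree(G)=1, level(G)>=3
    B->H: in-degree(H)=0, level(H)=3, enqueue
  process D: level=2
    D->G: in-degree(G)=0, level(G)=3, enqueue
  process H: level=3
    H->F: in-degree(F)=0, level(F)=4, enqueue
  process G: level=3
  process F: level=4
All levels: A:0, B:2, C:0, D:2, E:1, F:4, G:3, H:3
max level = 4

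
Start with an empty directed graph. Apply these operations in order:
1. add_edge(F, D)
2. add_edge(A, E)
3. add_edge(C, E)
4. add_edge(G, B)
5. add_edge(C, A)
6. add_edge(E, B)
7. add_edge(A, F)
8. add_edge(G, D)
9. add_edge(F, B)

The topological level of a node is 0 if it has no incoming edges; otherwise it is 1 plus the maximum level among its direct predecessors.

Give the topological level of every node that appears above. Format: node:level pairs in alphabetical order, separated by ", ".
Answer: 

Op 1: add_edge(F, D). Edges now: 1
Op 2: add_edge(A, E). Edges now: 2
Op 3: add_edge(C, E). Edges now: 3
Op 4: add_edge(G, B). Edges now: 4
Op 5: add_edge(C, A). Edges now: 5
Op 6: add_edge(E, B). Edges now: 6
Op 7: add_edge(A, F). Edges now: 7
Op 8: add_edge(G, D). Edges now: 8
Op 9: add_edge(F, B). Edges now: 9
Compute levels (Kahn BFS):
  sources (in-degree 0): C, G
  process C: level=0
    C->A: in-degree(A)=0, level(A)=1, enqueue
    C->E: in-degree(E)=1, level(E)>=1
  process G: level=0
    G->B: in-degree(B)=2, level(B)>=1
    G->D: in-degree(D)=1, level(D)>=1
  process A: level=1
    A->E: in-degree(E)=0, level(E)=2, enqueue
    A->F: in-degree(F)=0, level(F)=2, enqueue
  process E: level=2
    E->B: in-degree(B)=1, level(B)>=3
  process F: level=2
    F->B: in-degree(B)=0, level(B)=3, enqueue
    F->D: in-degree(D)=0, level(D)=3, enqueue
  process B: level=3
  process D: level=3
All levels: A:1, B:3, C:0, D:3, E:2, F:2, G:0

Answer: A:1, B:3, C:0, D:3, E:2, F:2, G:0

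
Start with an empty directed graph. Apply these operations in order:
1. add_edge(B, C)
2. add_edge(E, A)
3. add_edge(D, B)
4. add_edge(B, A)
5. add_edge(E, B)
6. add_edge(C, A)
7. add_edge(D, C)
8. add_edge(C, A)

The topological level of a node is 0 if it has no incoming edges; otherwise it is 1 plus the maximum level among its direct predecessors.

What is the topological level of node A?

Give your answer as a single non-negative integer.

Answer: 3

Derivation:
Op 1: add_edge(B, C). Edges now: 1
Op 2: add_edge(E, A). Edges now: 2
Op 3: add_edge(D, B). Edges now: 3
Op 4: add_edge(B, A). Edges now: 4
Op 5: add_edge(E, B). Edges now: 5
Op 6: add_edge(C, A). Edges now: 6
Op 7: add_edge(D, C). Edges now: 7
Op 8: add_edge(C, A) (duplicate, no change). Edges now: 7
Compute levels (Kahn BFS):
  sources (in-degree 0): D, E
  process D: level=0
    D->B: in-degree(B)=1, level(B)>=1
    D->C: in-degree(C)=1, level(C)>=1
  process E: level=0
    E->A: in-degree(A)=2, level(A)>=1
    E->B: in-degree(B)=0, level(B)=1, enqueue
  process B: level=1
    B->A: in-degree(A)=1, level(A)>=2
    B->C: in-degree(C)=0, level(C)=2, enqueue
  process C: level=2
    C->A: in-degree(A)=0, level(A)=3, enqueue
  process A: level=3
All levels: A:3, B:1, C:2, D:0, E:0
level(A) = 3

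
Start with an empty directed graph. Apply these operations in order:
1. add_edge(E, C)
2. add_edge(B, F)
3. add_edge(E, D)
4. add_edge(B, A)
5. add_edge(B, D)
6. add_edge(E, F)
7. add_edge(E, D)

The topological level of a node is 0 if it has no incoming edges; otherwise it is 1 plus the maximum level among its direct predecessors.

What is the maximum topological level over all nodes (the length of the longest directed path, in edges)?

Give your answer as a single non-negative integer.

Op 1: add_edge(E, C). Edges now: 1
Op 2: add_edge(B, F). Edges now: 2
Op 3: add_edge(E, D). Edges now: 3
Op 4: add_edge(B, A). Edges now: 4
Op 5: add_edge(B, D). Edges now: 5
Op 6: add_edge(E, F). Edges now: 6
Op 7: add_edge(E, D) (duplicate, no change). Edges now: 6
Compute levels (Kahn BFS):
  sources (in-degree 0): B, E
  process B: level=0
    B->A: in-degree(A)=0, level(A)=1, enqueue
    B->D: in-degree(D)=1, level(D)>=1
    B->F: in-degree(F)=1, level(F)>=1
  process E: level=0
    E->C: in-degree(C)=0, level(C)=1, enqueue
    E->D: in-degree(D)=0, level(D)=1, enqueue
    E->F: in-degree(F)=0, level(F)=1, enqueue
  process A: level=1
  process C: level=1
  process D: level=1
  process F: level=1
All levels: A:1, B:0, C:1, D:1, E:0, F:1
max level = 1

Answer: 1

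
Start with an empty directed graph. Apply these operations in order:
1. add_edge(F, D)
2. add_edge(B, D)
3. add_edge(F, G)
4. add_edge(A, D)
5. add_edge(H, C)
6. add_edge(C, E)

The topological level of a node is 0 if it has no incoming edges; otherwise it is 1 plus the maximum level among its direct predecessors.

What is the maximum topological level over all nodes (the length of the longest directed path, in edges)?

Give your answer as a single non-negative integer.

Answer: 2

Derivation:
Op 1: add_edge(F, D). Edges now: 1
Op 2: add_edge(B, D). Edges now: 2
Op 3: add_edge(F, G). Edges now: 3
Op 4: add_edge(A, D). Edges now: 4
Op 5: add_edge(H, C). Edges now: 5
Op 6: add_edge(C, E). Edges now: 6
Compute levels (Kahn BFS):
  sources (in-degree 0): A, B, F, H
  process A: level=0
    A->D: in-degree(D)=2, level(D)>=1
  process B: level=0
    B->D: in-degree(D)=1, level(D)>=1
  process F: level=0
    F->D: in-degree(D)=0, level(D)=1, enqueue
    F->G: in-degree(G)=0, level(G)=1, enqueue
  process H: level=0
    H->C: in-degree(C)=0, level(C)=1, enqueue
  process D: level=1
  process G: level=1
  process C: level=1
    C->E: in-degree(E)=0, level(E)=2, enqueue
  process E: level=2
All levels: A:0, B:0, C:1, D:1, E:2, F:0, G:1, H:0
max level = 2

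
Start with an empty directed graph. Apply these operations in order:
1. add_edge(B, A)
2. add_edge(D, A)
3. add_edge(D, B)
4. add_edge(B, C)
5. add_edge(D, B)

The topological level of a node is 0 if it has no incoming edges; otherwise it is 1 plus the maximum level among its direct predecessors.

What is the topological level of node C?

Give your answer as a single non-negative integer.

Op 1: add_edge(B, A). Edges now: 1
Op 2: add_edge(D, A). Edges now: 2
Op 3: add_edge(D, B). Edges now: 3
Op 4: add_edge(B, C). Edges now: 4
Op 5: add_edge(D, B) (duplicate, no change). Edges now: 4
Compute levels (Kahn BFS):
  sources (in-degree 0): D
  process D: level=0
    D->A: in-degree(A)=1, level(A)>=1
    D->B: in-degree(B)=0, level(B)=1, enqueue
  process B: level=1
    B->A: in-degree(A)=0, level(A)=2, enqueue
    B->C: in-degree(C)=0, level(C)=2, enqueue
  process A: level=2
  process C: level=2
All levels: A:2, B:1, C:2, D:0
level(C) = 2

Answer: 2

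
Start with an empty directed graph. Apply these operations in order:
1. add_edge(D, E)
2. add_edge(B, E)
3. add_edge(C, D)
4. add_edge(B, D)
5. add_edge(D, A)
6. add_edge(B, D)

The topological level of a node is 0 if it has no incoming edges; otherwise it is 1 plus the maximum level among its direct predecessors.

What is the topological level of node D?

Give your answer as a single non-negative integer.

Op 1: add_edge(D, E). Edges now: 1
Op 2: add_edge(B, E). Edges now: 2
Op 3: add_edge(C, D). Edges now: 3
Op 4: add_edge(B, D). Edges now: 4
Op 5: add_edge(D, A). Edges now: 5
Op 6: add_edge(B, D) (duplicate, no change). Edges now: 5
Compute levels (Kahn BFS):
  sources (in-degree 0): B, C
  process B: level=0
    B->D: in-degree(D)=1, level(D)>=1
    B->E: in-degree(E)=1, level(E)>=1
  process C: level=0
    C->D: in-degree(D)=0, level(D)=1, enqueue
  process D: level=1
    D->A: in-degree(A)=0, level(A)=2, enqueue
    D->E: in-degree(E)=0, level(E)=2, enqueue
  process A: level=2
  process E: level=2
All levels: A:2, B:0, C:0, D:1, E:2
level(D) = 1

Answer: 1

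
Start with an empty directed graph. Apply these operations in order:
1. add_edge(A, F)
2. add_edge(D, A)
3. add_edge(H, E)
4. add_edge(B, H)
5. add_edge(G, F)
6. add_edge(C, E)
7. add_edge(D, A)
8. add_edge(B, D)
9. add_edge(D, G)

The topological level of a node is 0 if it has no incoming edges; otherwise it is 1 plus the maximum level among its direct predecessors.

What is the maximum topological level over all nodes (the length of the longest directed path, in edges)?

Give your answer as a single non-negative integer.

Op 1: add_edge(A, F). Edges now: 1
Op 2: add_edge(D, A). Edges now: 2
Op 3: add_edge(H, E). Edges now: 3
Op 4: add_edge(B, H). Edges now: 4
Op 5: add_edge(G, F). Edges now: 5
Op 6: add_edge(C, E). Edges now: 6
Op 7: add_edge(D, A) (duplicate, no change). Edges now: 6
Op 8: add_edge(B, D). Edges now: 7
Op 9: add_edge(D, G). Edges now: 8
Compute levels (Kahn BFS):
  sources (in-degree 0): B, C
  process B: level=0
    B->D: in-degree(D)=0, level(D)=1, enqueue
    B->H: in-degree(H)=0, level(H)=1, enqueue
  process C: level=0
    C->E: in-degree(E)=1, level(E)>=1
  process D: level=1
    D->A: in-degree(A)=0, level(A)=2, enqueue
    D->G: in-degree(G)=0, level(G)=2, enqueue
  process H: level=1
    H->E: in-degree(E)=0, level(E)=2, enqueue
  process A: level=2
    A->F: in-degree(F)=1, level(F)>=3
  process G: level=2
    G->F: in-degree(F)=0, level(F)=3, enqueue
  process E: level=2
  process F: level=3
All levels: A:2, B:0, C:0, D:1, E:2, F:3, G:2, H:1
max level = 3

Answer: 3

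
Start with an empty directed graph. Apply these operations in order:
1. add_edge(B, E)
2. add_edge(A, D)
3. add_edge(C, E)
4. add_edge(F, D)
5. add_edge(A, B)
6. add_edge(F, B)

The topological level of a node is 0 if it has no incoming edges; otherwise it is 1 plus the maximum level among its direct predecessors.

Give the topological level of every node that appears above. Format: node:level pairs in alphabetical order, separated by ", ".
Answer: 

Answer: A:0, B:1, C:0, D:1, E:2, F:0

Derivation:
Op 1: add_edge(B, E). Edges now: 1
Op 2: add_edge(A, D). Edges now: 2
Op 3: add_edge(C, E). Edges now: 3
Op 4: add_edge(F, D). Edges now: 4
Op 5: add_edge(A, B). Edges now: 5
Op 6: add_edge(F, B). Edges now: 6
Compute levels (Kahn BFS):
  sources (in-degree 0): A, C, F
  process A: level=0
    A->B: in-degree(B)=1, level(B)>=1
    A->D: in-degree(D)=1, level(D)>=1
  process C: level=0
    C->E: in-degree(E)=1, level(E)>=1
  process F: level=0
    F->B: in-degree(B)=0, level(B)=1, enqueue
    F->D: in-degree(D)=0, level(D)=1, enqueue
  process B: level=1
    B->E: in-degree(E)=0, level(E)=2, enqueue
  process D: level=1
  process E: level=2
All levels: A:0, B:1, C:0, D:1, E:2, F:0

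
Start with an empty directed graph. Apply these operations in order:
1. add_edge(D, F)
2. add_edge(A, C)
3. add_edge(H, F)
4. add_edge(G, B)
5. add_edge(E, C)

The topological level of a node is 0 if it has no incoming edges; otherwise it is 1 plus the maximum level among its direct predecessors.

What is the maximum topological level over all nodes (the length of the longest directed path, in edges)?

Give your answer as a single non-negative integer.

Op 1: add_edge(D, F). Edges now: 1
Op 2: add_edge(A, C). Edges now: 2
Op 3: add_edge(H, F). Edges now: 3
Op 4: add_edge(G, B). Edges now: 4
Op 5: add_edge(E, C). Edges now: 5
Compute levels (Kahn BFS):
  sources (in-degree 0): A, D, E, G, H
  process A: level=0
    A->C: in-degree(C)=1, level(C)>=1
  process D: level=0
    D->F: in-degree(F)=1, level(F)>=1
  process E: level=0
    E->C: in-degree(C)=0, level(C)=1, enqueue
  process G: level=0
    G->B: in-degree(B)=0, level(B)=1, enqueue
  process H: level=0
    H->F: in-degree(F)=0, level(F)=1, enqueue
  process C: level=1
  process B: level=1
  process F: level=1
All levels: A:0, B:1, C:1, D:0, E:0, F:1, G:0, H:0
max level = 1

Answer: 1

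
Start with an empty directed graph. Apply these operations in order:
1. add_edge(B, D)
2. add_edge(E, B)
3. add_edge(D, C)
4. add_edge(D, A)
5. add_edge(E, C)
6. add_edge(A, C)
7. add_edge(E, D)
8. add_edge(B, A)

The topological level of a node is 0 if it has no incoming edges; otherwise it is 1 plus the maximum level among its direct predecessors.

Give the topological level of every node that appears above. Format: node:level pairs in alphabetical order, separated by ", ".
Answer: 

Answer: A:3, B:1, C:4, D:2, E:0

Derivation:
Op 1: add_edge(B, D). Edges now: 1
Op 2: add_edge(E, B). Edges now: 2
Op 3: add_edge(D, C). Edges now: 3
Op 4: add_edge(D, A). Edges now: 4
Op 5: add_edge(E, C). Edges now: 5
Op 6: add_edge(A, C). Edges now: 6
Op 7: add_edge(E, D). Edges now: 7
Op 8: add_edge(B, A). Edges now: 8
Compute levels (Kahn BFS):
  sources (in-degree 0): E
  process E: level=0
    E->B: in-degree(B)=0, level(B)=1, enqueue
    E->C: in-degree(C)=2, level(C)>=1
    E->D: in-degree(D)=1, level(D)>=1
  process B: level=1
    B->A: in-degree(A)=1, level(A)>=2
    B->D: in-degree(D)=0, level(D)=2, enqueue
  process D: level=2
    D->A: in-degree(A)=0, level(A)=3, enqueue
    D->C: in-degree(C)=1, level(C)>=3
  process A: level=3
    A->C: in-degree(C)=0, level(C)=4, enqueue
  process C: level=4
All levels: A:3, B:1, C:4, D:2, E:0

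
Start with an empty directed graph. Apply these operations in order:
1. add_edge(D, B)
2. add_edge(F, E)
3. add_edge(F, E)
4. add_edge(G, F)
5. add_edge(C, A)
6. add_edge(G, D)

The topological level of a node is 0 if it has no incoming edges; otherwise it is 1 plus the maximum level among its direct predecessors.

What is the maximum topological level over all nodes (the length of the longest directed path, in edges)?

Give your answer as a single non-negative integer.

Answer: 2

Derivation:
Op 1: add_edge(D, B). Edges now: 1
Op 2: add_edge(F, E). Edges now: 2
Op 3: add_edge(F, E) (duplicate, no change). Edges now: 2
Op 4: add_edge(G, F). Edges now: 3
Op 5: add_edge(C, A). Edges now: 4
Op 6: add_edge(G, D). Edges now: 5
Compute levels (Kahn BFS):
  sources (in-degree 0): C, G
  process C: level=0
    C->A: in-degree(A)=0, level(A)=1, enqueue
  process G: level=0
    G->D: in-degree(D)=0, level(D)=1, enqueue
    G->F: in-degree(F)=0, level(F)=1, enqueue
  process A: level=1
  process D: level=1
    D->B: in-degree(B)=0, level(B)=2, enqueue
  process F: level=1
    F->E: in-degree(E)=0, level(E)=2, enqueue
  process B: level=2
  process E: level=2
All levels: A:1, B:2, C:0, D:1, E:2, F:1, G:0
max level = 2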